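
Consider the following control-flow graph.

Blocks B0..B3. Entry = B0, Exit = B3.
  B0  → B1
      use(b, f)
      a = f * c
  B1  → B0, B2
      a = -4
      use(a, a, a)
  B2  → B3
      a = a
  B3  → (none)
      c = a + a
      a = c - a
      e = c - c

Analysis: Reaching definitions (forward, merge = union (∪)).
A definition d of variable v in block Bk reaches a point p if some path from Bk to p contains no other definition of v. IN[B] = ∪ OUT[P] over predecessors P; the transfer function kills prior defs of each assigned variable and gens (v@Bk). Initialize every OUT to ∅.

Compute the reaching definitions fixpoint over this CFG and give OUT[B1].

Answer: {a@B1}

Derivation:
Converged values:
  B0:   IN={a@B1}   OUT={a@B0}
  B1:   IN={a@B0}   OUT={a@B1}
  B2:   IN={a@B1}   OUT={a@B2}
  B3:   IN={a@B2}   OUT={a@B3, c@B3, e@B3}

Merge at B1: IN[B1] = OUT[B0] = {a@B0}
Applying B1's transfer function to that IN value gives OUT[B1] (row B1 above).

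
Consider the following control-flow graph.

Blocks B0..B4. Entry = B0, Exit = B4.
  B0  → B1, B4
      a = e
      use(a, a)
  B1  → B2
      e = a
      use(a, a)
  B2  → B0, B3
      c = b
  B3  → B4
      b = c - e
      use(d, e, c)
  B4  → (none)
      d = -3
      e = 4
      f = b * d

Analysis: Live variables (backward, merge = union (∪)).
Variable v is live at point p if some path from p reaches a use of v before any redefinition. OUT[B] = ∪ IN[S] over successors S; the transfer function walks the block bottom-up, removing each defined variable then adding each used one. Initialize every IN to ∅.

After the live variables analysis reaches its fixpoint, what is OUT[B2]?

Answer: {b, c, d, e}

Derivation:
Per-block solution:
  B0: | IN={b, d, e} | OUT={a, b, d}
  B1: | IN={a, b, d} | OUT={b, d, e}
  B2: | IN={b, d, e} | OUT={b, c, d, e}
  B3: | IN={c, d, e} | OUT={b}
  B4: | IN={b} | OUT={}

Merge at B2: OUT[B2] = IN[B0] ⊔ IN[B3] = {b, c, d, e}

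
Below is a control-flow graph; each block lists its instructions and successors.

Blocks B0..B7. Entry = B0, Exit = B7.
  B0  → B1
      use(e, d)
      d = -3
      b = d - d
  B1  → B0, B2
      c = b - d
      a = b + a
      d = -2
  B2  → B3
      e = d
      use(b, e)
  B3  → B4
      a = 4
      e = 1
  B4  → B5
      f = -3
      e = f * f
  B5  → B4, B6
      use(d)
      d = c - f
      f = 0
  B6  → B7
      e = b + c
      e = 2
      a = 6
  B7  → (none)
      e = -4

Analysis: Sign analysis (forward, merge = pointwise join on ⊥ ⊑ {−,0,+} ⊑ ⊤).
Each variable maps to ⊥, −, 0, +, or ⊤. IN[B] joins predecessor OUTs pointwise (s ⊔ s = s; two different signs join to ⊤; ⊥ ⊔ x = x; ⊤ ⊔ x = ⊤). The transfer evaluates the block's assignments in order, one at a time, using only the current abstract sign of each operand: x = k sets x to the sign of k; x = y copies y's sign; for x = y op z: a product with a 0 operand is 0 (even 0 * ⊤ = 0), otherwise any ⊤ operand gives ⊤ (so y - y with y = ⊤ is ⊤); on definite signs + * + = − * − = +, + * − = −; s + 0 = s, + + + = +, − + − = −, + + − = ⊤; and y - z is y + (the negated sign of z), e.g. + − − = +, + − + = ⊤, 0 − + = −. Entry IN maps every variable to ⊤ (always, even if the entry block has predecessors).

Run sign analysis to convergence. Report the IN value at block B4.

Answer: {a: +, b: ⊤, c: ⊤, d: ⊤, e: +, f: ⊤}

Trace:
Fixpoint table:
  B0:   IN=(all ⊤)   OUT={d:-; rest ⊤}
  B1:   IN={d:-; rest ⊤}   OUT={d:-; rest ⊤}
  B2:   IN={d:-; rest ⊤}   OUT={d:-, e:-; rest ⊤}
  B3:   IN={d:-, e:-; rest ⊤}   OUT={a:+, d:-, e:+; rest ⊤}
  B4:   IN={a:+, e:+; rest ⊤}   OUT={a:+, e:+, f:-; rest ⊤}
  B5:   IN={a:+, e:+, f:-; rest ⊤}   OUT={a:+, e:+, f:0; rest ⊤}
  B6:   IN={a:+, e:+, f:0; rest ⊤}   OUT={a:+, e:+, f:0; rest ⊤}
  B7:   IN={a:+, e:+, f:0; rest ⊤}   OUT={a:+, e:-, f:0; rest ⊤}

Merge at B4: IN[B4] = OUT[B3] ⊔ OUT[B5] = {a: +, b: ⊤, c: ⊤, d: ⊤, e: +, f: ⊤}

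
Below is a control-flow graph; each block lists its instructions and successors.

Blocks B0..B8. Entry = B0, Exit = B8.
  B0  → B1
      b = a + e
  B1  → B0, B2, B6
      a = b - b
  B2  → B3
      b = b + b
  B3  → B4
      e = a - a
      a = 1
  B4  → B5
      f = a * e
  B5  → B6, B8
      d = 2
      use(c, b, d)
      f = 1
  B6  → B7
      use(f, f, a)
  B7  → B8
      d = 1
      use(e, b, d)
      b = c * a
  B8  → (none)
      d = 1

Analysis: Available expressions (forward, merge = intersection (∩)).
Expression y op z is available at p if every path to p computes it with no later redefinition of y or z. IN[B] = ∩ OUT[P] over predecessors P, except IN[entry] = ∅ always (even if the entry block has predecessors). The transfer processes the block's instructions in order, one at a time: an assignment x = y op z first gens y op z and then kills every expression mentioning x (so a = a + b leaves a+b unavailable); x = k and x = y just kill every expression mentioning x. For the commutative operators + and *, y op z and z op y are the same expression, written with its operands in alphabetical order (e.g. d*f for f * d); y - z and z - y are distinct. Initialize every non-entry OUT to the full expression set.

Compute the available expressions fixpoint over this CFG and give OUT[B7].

Fixpoint table:
  B0:  IN={}  OUT={a+e}
  B1:  IN={a+e}  OUT={b-b}
  B2:  IN={b-b}  OUT={}
  B3:  IN={}  OUT={}
  B4:  IN={}  OUT={a*e}
  B5:  IN={a*e}  OUT={a*e}
  B6:  IN={}  OUT={}
  B7:  IN={}  OUT={a*c}
  B8:  IN={}  OUT={}

Merge at B7: IN[B7] = OUT[B6] = {}
Applying B7's transfer function to that IN value gives OUT[B7] (row B7 above).

Answer: {a*c}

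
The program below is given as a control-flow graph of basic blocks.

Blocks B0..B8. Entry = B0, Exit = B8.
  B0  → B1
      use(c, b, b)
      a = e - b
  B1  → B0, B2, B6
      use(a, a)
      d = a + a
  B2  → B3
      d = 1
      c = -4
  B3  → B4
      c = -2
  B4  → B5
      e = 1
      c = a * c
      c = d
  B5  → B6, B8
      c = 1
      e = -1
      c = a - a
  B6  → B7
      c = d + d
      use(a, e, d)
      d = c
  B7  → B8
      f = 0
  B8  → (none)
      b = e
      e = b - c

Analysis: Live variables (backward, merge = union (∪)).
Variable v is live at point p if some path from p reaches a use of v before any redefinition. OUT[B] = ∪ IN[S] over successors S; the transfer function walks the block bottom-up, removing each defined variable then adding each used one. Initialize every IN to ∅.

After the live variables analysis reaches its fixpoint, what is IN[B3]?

Answer: {a, d}

Trace:
Per-block solution:
  B0:  IN={b, c, e}  OUT={a, b, c, e}
  B1:  IN={a, b, c, e}  OUT={a, b, c, d, e}
  B2:  IN={a}  OUT={a, d}
  B3:  IN={a, d}  OUT={a, c, d}
  B4:  IN={a, c, d}  OUT={a, d}
  B5:  IN={a, d}  OUT={a, c, d, e}
  B6:  IN={a, d, e}  OUT={c, e}
  B7:  IN={c, e}  OUT={c, e}
  B8:  IN={c, e}  OUT={}

Merge at B3: OUT[B3] = IN[B4] = {a, c, d}
Applying B3's transfer function to that OUT value gives IN[B3] (row B3 above).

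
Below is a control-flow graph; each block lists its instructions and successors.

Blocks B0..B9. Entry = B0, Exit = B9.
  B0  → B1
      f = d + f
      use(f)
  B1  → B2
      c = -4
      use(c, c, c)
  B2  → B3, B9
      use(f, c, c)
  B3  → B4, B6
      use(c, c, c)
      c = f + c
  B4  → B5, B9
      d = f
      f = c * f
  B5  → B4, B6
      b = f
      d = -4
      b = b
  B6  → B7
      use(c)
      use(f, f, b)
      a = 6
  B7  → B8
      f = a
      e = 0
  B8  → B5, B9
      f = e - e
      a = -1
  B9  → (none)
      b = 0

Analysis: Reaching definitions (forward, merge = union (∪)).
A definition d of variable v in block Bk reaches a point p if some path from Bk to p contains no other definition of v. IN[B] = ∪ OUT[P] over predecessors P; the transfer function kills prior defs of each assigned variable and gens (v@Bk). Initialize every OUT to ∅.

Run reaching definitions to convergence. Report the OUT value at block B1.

Fixpoint table:
  B0:  IN={}  OUT={f@B0}
  B1:  IN={f@B0}  OUT={c@B1, f@B0}
  B2:  IN={c@B1, f@B0}  OUT={c@B1, f@B0}
  B3:  IN={c@B1, f@B0}  OUT={c@B3, f@B0}
  B4:  IN={a@B8, b@B5, c@B3, d@B5, e@B7, f@B0, f@B4, f@B8}  OUT={a@B8, b@B5, c@B3, d@B4, e@B7, f@B4}
  B5:  IN={a@B8, b@B5, c@B3, d@B4, d@B5, e@B7, f@B4, f@B8}  OUT={a@B8, b@B5, c@B3, d@B5, e@B7, f@B4, f@B8}
  B6:  IN={a@B8, b@B5, c@B3, d@B5, e@B7, f@B0, f@B4, f@B8}  OUT={a@B6, b@B5, c@B3, d@B5, e@B7, f@B0, f@B4, f@B8}
  B7:  IN={a@B6, b@B5, c@B3, d@B5, e@B7, f@B0, f@B4, f@B8}  OUT={a@B6, b@B5, c@B3, d@B5, e@B7, f@B7}
  B8:  IN={a@B6, b@B5, c@B3, d@B5, e@B7, f@B7}  OUT={a@B8, b@B5, c@B3, d@B5, e@B7, f@B8}
  B9:  IN={a@B8, b@B5, c@B1, c@B3, d@B4, d@B5, e@B7, f@B0, f@B4, f@B8}  OUT={a@B8, b@B9, c@B1, c@B3, d@B4, d@B5, e@B7, f@B0, f@B4, f@B8}

Merge at B1: IN[B1] = OUT[B0] = {f@B0}
Applying B1's transfer function to that IN value gives OUT[B1] (row B1 above).

Answer: {c@B1, f@B0}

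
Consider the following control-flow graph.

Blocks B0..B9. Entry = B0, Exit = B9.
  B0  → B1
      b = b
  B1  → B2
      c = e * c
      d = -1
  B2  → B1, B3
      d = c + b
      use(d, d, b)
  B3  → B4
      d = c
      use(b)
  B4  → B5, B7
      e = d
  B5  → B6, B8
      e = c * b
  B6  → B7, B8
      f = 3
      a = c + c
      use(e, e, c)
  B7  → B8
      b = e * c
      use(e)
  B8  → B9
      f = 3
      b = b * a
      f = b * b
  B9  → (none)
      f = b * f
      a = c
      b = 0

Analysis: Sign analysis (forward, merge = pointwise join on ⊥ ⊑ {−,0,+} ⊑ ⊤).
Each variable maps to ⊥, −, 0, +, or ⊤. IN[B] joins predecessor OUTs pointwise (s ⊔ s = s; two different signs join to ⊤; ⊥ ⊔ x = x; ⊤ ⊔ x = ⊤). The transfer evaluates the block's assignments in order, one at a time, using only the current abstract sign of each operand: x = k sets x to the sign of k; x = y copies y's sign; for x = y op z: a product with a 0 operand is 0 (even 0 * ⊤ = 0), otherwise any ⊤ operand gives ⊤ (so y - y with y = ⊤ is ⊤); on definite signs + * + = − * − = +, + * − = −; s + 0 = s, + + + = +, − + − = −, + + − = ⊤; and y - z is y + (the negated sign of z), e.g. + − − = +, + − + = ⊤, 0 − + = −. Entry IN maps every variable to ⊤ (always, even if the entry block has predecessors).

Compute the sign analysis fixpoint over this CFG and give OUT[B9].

Answer: {a: ⊤, b: 0, c: ⊤, d: ⊤, e: ⊤, f: ⊤}

Derivation:
Fixpoint table:
  B0: | IN=(all ⊤) | OUT=(all ⊤)
  B1: | IN=(all ⊤) | OUT={d:-; rest ⊤}
  B2: | IN={d:-; rest ⊤} | OUT=(all ⊤)
  B3: | IN=(all ⊤) | OUT=(all ⊤)
  B4: | IN=(all ⊤) | OUT=(all ⊤)
  B5: | IN=(all ⊤) | OUT=(all ⊤)
  B6: | IN=(all ⊤) | OUT={f:+; rest ⊤}
  B7: | IN=(all ⊤) | OUT=(all ⊤)
  B8: | IN=(all ⊤) | OUT=(all ⊤)
  B9: | IN=(all ⊤) | OUT={b:0; rest ⊤}

Merge at B9: IN[B9] = OUT[B8] = {a: ⊤, b: ⊤, c: ⊤, d: ⊤, e: ⊤, f: ⊤}
Applying B9's transfer function to that IN value gives OUT[B9] (row B9 above).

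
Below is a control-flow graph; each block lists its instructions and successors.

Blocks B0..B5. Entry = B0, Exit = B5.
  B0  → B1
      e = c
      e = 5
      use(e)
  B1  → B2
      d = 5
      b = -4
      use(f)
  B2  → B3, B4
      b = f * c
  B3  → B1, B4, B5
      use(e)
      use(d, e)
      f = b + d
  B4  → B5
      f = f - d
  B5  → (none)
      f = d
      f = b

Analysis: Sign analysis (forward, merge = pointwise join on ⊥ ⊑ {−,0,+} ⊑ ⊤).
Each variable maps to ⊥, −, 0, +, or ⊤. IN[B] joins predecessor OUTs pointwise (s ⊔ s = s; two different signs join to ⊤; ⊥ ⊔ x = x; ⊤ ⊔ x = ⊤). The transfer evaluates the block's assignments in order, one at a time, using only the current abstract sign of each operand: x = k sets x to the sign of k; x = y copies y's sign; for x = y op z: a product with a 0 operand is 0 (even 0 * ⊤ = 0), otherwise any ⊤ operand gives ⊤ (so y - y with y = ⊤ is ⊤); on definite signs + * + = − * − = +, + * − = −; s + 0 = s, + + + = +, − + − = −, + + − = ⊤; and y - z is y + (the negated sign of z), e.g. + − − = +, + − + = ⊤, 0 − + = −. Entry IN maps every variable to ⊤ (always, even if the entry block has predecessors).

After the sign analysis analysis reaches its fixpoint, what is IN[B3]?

Answer: {a: ⊤, b: ⊤, c: ⊤, d: +, e: +, f: ⊤}

Derivation:
Fixpoint table:
  B0: | IN=(all ⊤) | OUT={e:+; rest ⊤}
  B1: | IN={e:+; rest ⊤} | OUT={b:-, d:+, e:+; rest ⊤}
  B2: | IN={b:-, d:+, e:+; rest ⊤} | OUT={d:+, e:+; rest ⊤}
  B3: | IN={d:+, e:+; rest ⊤} | OUT={d:+, e:+; rest ⊤}
  B4: | IN={d:+, e:+; rest ⊤} | OUT={d:+, e:+; rest ⊤}
  B5: | IN={d:+, e:+; rest ⊤} | OUT={d:+, e:+; rest ⊤}

Merge at B3: IN[B3] = OUT[B2] = {a: ⊤, b: ⊤, c: ⊤, d: +, e: +, f: ⊤}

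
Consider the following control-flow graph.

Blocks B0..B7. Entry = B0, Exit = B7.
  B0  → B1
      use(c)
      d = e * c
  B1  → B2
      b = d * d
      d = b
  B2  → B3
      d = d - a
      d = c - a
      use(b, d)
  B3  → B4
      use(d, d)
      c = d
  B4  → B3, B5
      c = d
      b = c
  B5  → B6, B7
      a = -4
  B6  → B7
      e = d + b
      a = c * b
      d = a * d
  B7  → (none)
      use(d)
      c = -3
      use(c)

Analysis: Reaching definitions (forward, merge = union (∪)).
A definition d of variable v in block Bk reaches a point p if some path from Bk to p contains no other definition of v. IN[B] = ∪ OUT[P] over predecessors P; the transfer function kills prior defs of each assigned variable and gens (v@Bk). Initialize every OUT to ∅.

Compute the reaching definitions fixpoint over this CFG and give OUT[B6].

Converged values:
  B0:  IN={}  OUT={d@B0}
  B1:  IN={d@B0}  OUT={b@B1, d@B1}
  B2:  IN={b@B1, d@B1}  OUT={b@B1, d@B2}
  B3:  IN={b@B1, b@B4, c@B4, d@B2}  OUT={b@B1, b@B4, c@B3, d@B2}
  B4:  IN={b@B1, b@B4, c@B3, d@B2}  OUT={b@B4, c@B4, d@B2}
  B5:  IN={b@B4, c@B4, d@B2}  OUT={a@B5, b@B4, c@B4, d@B2}
  B6:  IN={a@B5, b@B4, c@B4, d@B2}  OUT={a@B6, b@B4, c@B4, d@B6, e@B6}
  B7:  IN={a@B5, a@B6, b@B4, c@B4, d@B2, d@B6, e@B6}  OUT={a@B5, a@B6, b@B4, c@B7, d@B2, d@B6, e@B6}

Merge at B6: IN[B6] = OUT[B5] = {a@B5, b@B4, c@B4, d@B2}
Applying B6's transfer function to that IN value gives OUT[B6] (row B6 above).

Answer: {a@B6, b@B4, c@B4, d@B6, e@B6}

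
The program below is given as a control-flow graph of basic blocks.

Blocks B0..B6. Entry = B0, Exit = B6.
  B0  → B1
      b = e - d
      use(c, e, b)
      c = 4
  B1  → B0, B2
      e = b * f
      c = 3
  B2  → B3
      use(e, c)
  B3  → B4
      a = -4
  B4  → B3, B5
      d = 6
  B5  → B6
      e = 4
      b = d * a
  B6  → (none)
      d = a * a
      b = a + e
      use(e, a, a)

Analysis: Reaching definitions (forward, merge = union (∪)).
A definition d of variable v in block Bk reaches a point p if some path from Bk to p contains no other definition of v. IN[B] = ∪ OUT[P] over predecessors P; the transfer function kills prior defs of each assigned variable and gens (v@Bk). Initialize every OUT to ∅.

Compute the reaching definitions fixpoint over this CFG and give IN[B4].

Per-block solution:
  B0:  IN={b@B0, c@B1, e@B1}  OUT={b@B0, c@B0, e@B1}
  B1:  IN={b@B0, c@B0, e@B1}  OUT={b@B0, c@B1, e@B1}
  B2:  IN={b@B0, c@B1, e@B1}  OUT={b@B0, c@B1, e@B1}
  B3:  IN={a@B3, b@B0, c@B1, d@B4, e@B1}  OUT={a@B3, b@B0, c@B1, d@B4, e@B1}
  B4:  IN={a@B3, b@B0, c@B1, d@B4, e@B1}  OUT={a@B3, b@B0, c@B1, d@B4, e@B1}
  B5:  IN={a@B3, b@B0, c@B1, d@B4, e@B1}  OUT={a@B3, b@B5, c@B1, d@B4, e@B5}
  B6:  IN={a@B3, b@B5, c@B1, d@B4, e@B5}  OUT={a@B3, b@B6, c@B1, d@B6, e@B5}

Merge at B4: IN[B4] = OUT[B3] = {a@B3, b@B0, c@B1, d@B4, e@B1}

Answer: {a@B3, b@B0, c@B1, d@B4, e@B1}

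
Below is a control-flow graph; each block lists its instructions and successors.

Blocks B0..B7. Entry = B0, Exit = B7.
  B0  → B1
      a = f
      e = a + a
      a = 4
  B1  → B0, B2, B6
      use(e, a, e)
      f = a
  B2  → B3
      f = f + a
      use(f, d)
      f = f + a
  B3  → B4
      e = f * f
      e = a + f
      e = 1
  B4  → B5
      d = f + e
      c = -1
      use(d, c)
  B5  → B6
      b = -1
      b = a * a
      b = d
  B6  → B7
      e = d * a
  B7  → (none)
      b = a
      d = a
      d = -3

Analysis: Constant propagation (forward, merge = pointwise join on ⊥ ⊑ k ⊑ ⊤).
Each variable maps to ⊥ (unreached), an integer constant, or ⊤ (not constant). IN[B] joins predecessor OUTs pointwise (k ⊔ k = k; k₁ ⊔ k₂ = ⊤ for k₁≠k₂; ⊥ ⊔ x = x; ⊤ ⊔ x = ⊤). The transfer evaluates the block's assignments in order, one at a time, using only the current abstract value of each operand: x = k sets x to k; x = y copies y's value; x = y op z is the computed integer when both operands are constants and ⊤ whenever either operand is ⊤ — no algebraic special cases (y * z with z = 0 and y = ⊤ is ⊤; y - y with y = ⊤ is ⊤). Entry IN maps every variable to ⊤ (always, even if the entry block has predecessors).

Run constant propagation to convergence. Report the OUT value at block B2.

Answer: {a: 4, b: ⊤, c: ⊤, d: ⊤, e: ⊤, f: 12}

Trace:
Fixpoint table:
  B0: | IN=(all ⊤) | OUT={a:4; rest ⊤}
  B1: | IN={a:4; rest ⊤} | OUT={a:4, f:4; rest ⊤}
  B2: | IN={a:4, f:4; rest ⊤} | OUT={a:4, f:12; rest ⊤}
  B3: | IN={a:4, f:12; rest ⊤} | OUT={a:4, e:1, f:12; rest ⊤}
  B4: | IN={a:4, e:1, f:12; rest ⊤} | OUT={a:4, c:-1, d:13, e:1, f:12; rest ⊤}
  B5: | IN={a:4, c:-1, d:13, e:1, f:12; rest ⊤} | OUT={a:4, b:13, c:-1, d:13, e:1, f:12; rest ⊤}
  B6: | IN={a:4; rest ⊤} | OUT={a:4; rest ⊤}
  B7: | IN={a:4; rest ⊤} | OUT={a:4, b:4, d:-3; rest ⊤}

Merge at B2: IN[B2] = OUT[B1] = {a: 4, b: ⊤, c: ⊤, d: ⊤, e: ⊤, f: 4}
Applying B2's transfer function to that IN value gives OUT[B2] (row B2 above).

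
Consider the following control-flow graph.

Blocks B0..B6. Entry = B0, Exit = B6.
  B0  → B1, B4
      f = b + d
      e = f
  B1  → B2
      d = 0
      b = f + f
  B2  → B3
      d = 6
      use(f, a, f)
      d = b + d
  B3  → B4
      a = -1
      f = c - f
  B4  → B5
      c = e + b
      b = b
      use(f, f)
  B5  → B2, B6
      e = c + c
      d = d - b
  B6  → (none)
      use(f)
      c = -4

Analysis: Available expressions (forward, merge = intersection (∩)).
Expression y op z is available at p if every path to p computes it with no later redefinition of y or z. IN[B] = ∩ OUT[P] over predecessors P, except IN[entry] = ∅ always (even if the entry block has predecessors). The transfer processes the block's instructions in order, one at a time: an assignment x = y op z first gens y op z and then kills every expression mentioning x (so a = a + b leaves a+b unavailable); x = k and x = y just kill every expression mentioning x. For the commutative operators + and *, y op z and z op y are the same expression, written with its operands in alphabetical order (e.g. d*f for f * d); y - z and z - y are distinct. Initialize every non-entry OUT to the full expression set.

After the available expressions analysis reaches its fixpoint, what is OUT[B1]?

Fixpoint table:
  B0: | IN={} | OUT={b+d}
  B1: | IN={b+d} | OUT={f+f}
  B2: | IN={} | OUT={}
  B3: | IN={} | OUT={}
  B4: | IN={} | OUT={}
  B5: | IN={} | OUT={c+c}
  B6: | IN={c+c} | OUT={}

Merge at B1: IN[B1] = OUT[B0] = {b+d}
Applying B1's transfer function to that IN value gives OUT[B1] (row B1 above).

Answer: {f+f}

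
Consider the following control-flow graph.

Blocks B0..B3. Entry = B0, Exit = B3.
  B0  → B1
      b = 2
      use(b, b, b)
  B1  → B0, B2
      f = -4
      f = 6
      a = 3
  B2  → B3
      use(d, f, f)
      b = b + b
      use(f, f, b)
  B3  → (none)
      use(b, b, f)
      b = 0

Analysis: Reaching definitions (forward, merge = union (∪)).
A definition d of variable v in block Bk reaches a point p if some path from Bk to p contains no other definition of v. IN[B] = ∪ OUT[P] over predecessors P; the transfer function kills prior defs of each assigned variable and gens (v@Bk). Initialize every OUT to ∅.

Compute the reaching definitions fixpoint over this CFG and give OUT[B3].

Fixpoint table:
  B0:  IN={a@B1, b@B0, f@B1}  OUT={a@B1, b@B0, f@B1}
  B1:  IN={a@B1, b@B0, f@B1}  OUT={a@B1, b@B0, f@B1}
  B2:  IN={a@B1, b@B0, f@B1}  OUT={a@B1, b@B2, f@B1}
  B3:  IN={a@B1, b@B2, f@B1}  OUT={a@B1, b@B3, f@B1}

Merge at B3: IN[B3] = OUT[B2] = {a@B1, b@B2, f@B1}
Applying B3's transfer function to that IN value gives OUT[B3] (row B3 above).

Answer: {a@B1, b@B3, f@B1}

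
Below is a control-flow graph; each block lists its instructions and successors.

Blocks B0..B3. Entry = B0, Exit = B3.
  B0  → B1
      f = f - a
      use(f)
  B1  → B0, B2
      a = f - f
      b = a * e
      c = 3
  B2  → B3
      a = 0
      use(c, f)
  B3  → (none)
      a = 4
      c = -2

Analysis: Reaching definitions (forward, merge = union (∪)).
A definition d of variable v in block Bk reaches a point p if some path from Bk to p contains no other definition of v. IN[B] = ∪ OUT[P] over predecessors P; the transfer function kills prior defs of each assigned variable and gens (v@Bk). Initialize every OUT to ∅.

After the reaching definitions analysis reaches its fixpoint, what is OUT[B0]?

Answer: {a@B1, b@B1, c@B1, f@B0}

Working:
Per-block solution:
  B0:   IN={a@B1, b@B1, c@B1, f@B0}   OUT={a@B1, b@B1, c@B1, f@B0}
  B1:   IN={a@B1, b@B1, c@B1, f@B0}   OUT={a@B1, b@B1, c@B1, f@B0}
  B2:   IN={a@B1, b@B1, c@B1, f@B0}   OUT={a@B2, b@B1, c@B1, f@B0}
  B3:   IN={a@B2, b@B1, c@B1, f@B0}   OUT={a@B3, b@B1, c@B3, f@B0}

Merge at B0 (entry node, so the boundary value {} is joined with the incoming edge(s)): IN[B0] = {} ⊔ OUT[B1] = {a@B1, b@B1, c@B1, f@B0}
Applying B0's transfer function to that IN value gives OUT[B0] (row B0 above).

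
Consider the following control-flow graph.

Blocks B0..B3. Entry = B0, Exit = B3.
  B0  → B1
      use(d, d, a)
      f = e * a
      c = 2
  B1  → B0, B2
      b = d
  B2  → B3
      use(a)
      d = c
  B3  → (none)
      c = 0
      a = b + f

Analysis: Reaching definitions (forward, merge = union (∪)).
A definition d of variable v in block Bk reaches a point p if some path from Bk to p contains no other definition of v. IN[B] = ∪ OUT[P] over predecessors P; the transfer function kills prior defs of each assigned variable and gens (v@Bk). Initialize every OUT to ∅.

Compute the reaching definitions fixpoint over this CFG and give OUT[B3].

Answer: {a@B3, b@B1, c@B3, d@B2, f@B0}

Derivation:
Fixpoint table:
  B0:  IN={b@B1, c@B0, f@B0}  OUT={b@B1, c@B0, f@B0}
  B1:  IN={b@B1, c@B0, f@B0}  OUT={b@B1, c@B0, f@B0}
  B2:  IN={b@B1, c@B0, f@B0}  OUT={b@B1, c@B0, d@B2, f@B0}
  B3:  IN={b@B1, c@B0, d@B2, f@B0}  OUT={a@B3, b@B1, c@B3, d@B2, f@B0}

Merge at B3: IN[B3] = OUT[B2] = {b@B1, c@B0, d@B2, f@B0}
Applying B3's transfer function to that IN value gives OUT[B3] (row B3 above).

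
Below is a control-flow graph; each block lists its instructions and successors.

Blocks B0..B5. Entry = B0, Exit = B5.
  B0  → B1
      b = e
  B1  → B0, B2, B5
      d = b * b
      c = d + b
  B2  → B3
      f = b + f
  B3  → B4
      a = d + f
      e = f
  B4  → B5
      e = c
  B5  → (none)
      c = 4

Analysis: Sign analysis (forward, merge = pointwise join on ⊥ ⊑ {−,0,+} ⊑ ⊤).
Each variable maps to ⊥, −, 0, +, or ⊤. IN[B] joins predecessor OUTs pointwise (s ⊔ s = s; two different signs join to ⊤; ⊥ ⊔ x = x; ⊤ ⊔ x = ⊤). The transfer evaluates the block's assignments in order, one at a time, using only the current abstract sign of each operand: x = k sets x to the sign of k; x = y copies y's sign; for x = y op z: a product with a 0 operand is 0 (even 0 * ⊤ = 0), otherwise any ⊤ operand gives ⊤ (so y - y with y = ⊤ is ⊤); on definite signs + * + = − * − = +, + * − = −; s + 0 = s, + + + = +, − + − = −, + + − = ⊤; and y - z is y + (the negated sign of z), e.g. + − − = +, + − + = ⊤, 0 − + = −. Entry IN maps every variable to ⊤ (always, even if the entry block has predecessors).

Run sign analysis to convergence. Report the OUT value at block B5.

Fixpoint table:
  B0:  IN=(all ⊤)  OUT=(all ⊤)
  B1:  IN=(all ⊤)  OUT=(all ⊤)
  B2:  IN=(all ⊤)  OUT=(all ⊤)
  B3:  IN=(all ⊤)  OUT=(all ⊤)
  B4:  IN=(all ⊤)  OUT=(all ⊤)
  B5:  IN=(all ⊤)  OUT={c:+; rest ⊤}

Merge at B5: IN[B5] = OUT[B1] ⊔ OUT[B4] = {a: ⊤, b: ⊤, c: ⊤, d: ⊤, e: ⊤, f: ⊤}
Applying B5's transfer function to that IN value gives OUT[B5] (row B5 above).

Answer: {a: ⊤, b: ⊤, c: +, d: ⊤, e: ⊤, f: ⊤}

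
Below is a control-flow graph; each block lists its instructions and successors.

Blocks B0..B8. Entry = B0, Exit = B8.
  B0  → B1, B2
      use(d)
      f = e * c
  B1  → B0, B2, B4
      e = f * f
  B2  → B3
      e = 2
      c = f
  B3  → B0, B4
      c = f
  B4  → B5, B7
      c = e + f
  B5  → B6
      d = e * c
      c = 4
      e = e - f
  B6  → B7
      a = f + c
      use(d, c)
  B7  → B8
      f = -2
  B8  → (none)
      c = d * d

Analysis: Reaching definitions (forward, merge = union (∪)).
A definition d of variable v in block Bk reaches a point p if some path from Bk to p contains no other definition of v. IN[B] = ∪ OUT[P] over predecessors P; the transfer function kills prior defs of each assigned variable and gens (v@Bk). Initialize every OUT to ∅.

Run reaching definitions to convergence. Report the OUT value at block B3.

Answer: {c@B3, e@B2, f@B0}

Working:
Converged values:
  B0: | IN={c@B3, e@B1, e@B2, f@B0} | OUT={c@B3, e@B1, e@B2, f@B0}
  B1: | IN={c@B3, e@B1, e@B2, f@B0} | OUT={c@B3, e@B1, f@B0}
  B2: | IN={c@B3, e@B1, e@B2, f@B0} | OUT={c@B2, e@B2, f@B0}
  B3: | IN={c@B2, e@B2, f@B0} | OUT={c@B3, e@B2, f@B0}
  B4: | IN={c@B3, e@B1, e@B2, f@B0} | OUT={c@B4, e@B1, e@B2, f@B0}
  B5: | IN={c@B4, e@B1, e@B2, f@B0} | OUT={c@B5, d@B5, e@B5, f@B0}
  B6: | IN={c@B5, d@B5, e@B5, f@B0} | OUT={a@B6, c@B5, d@B5, e@B5, f@B0}
  B7: | IN={a@B6, c@B4, c@B5, d@B5, e@B1, e@B2, e@B5, f@B0} | OUT={a@B6, c@B4, c@B5, d@B5, e@B1, e@B2, e@B5, f@B7}
  B8: | IN={a@B6, c@B4, c@B5, d@B5, e@B1, e@B2, e@B5, f@B7} | OUT={a@B6, c@B8, d@B5, e@B1, e@B2, e@B5, f@B7}

Merge at B3: IN[B3] = OUT[B2] = {c@B2, e@B2, f@B0}
Applying B3's transfer function to that IN value gives OUT[B3] (row B3 above).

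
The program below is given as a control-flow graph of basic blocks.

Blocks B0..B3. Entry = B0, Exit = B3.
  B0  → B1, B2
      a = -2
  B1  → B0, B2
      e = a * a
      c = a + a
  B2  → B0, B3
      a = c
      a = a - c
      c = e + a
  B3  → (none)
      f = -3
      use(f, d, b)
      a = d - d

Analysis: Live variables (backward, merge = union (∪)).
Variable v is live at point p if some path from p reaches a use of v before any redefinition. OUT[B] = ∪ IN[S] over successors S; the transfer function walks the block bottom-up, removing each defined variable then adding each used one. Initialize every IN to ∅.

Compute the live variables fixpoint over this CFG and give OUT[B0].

Per-block solution:
  B0: | IN={b, c, d, e} | OUT={a, b, c, d, e}
  B1: | IN={a, b, d} | OUT={b, c, d, e}
  B2: | IN={b, c, d, e} | OUT={b, c, d, e}
  B3: | IN={b, d} | OUT={}

Merge at B0: OUT[B0] = IN[B1] ⊔ IN[B2] = {a, b, c, d, e}

Answer: {a, b, c, d, e}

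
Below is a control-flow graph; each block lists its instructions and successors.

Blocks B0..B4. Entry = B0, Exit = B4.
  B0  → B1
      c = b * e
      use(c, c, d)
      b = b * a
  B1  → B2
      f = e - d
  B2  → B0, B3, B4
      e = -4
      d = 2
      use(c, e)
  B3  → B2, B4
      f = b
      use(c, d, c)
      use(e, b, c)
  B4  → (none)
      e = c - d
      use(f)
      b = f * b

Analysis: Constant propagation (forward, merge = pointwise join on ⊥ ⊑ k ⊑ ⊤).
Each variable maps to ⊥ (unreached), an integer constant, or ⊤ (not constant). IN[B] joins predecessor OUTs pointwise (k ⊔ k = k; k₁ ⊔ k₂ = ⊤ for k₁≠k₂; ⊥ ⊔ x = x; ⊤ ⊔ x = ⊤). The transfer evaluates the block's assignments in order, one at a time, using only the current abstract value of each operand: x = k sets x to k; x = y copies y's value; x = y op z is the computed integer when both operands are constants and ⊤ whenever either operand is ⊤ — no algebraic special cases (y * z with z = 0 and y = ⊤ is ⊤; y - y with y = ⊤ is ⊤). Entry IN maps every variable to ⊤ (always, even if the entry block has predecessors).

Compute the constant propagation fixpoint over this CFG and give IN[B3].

Answer: {a: ⊤, b: ⊤, c: ⊤, d: 2, e: -4, f: ⊤}

Trace:
Converged values:
  B0:   IN=(all ⊤)   OUT=(all ⊤)
  B1:   IN=(all ⊤)   OUT=(all ⊤)
  B2:   IN=(all ⊤)   OUT={d:2, e:-4; rest ⊤}
  B3:   IN={d:2, e:-4; rest ⊤}   OUT={d:2, e:-4; rest ⊤}
  B4:   IN={d:2, e:-4; rest ⊤}   OUT={d:2; rest ⊤}

Merge at B3: IN[B3] = OUT[B2] = {a: ⊤, b: ⊤, c: ⊤, d: 2, e: -4, f: ⊤}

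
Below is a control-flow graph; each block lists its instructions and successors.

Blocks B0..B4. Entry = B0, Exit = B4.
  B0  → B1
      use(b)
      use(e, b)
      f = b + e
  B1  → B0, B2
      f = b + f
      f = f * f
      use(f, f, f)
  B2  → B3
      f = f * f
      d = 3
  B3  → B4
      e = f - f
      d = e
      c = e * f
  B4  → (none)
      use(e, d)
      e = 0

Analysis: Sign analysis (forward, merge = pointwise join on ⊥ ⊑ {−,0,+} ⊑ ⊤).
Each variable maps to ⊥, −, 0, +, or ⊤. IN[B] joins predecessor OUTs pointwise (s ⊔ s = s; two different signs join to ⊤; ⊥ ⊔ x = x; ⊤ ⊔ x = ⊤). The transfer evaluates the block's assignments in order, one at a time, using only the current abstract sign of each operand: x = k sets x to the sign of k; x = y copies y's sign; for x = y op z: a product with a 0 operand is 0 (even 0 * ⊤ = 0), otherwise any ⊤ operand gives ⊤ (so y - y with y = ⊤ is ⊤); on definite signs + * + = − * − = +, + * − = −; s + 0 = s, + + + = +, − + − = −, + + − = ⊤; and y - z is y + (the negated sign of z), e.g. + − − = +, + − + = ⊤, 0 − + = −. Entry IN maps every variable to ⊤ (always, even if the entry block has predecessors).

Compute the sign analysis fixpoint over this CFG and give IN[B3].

Fixpoint table:
  B0:  IN=(all ⊤)  OUT=(all ⊤)
  B1:  IN=(all ⊤)  OUT=(all ⊤)
  B2:  IN=(all ⊤)  OUT={d:+; rest ⊤}
  B3:  IN={d:+; rest ⊤}  OUT=(all ⊤)
  B4:  IN=(all ⊤)  OUT={e:0; rest ⊤}

Merge at B3: IN[B3] = OUT[B2] = {a: ⊤, b: ⊤, c: ⊤, d: +, e: ⊤, f: ⊤}

Answer: {a: ⊤, b: ⊤, c: ⊤, d: +, e: ⊤, f: ⊤}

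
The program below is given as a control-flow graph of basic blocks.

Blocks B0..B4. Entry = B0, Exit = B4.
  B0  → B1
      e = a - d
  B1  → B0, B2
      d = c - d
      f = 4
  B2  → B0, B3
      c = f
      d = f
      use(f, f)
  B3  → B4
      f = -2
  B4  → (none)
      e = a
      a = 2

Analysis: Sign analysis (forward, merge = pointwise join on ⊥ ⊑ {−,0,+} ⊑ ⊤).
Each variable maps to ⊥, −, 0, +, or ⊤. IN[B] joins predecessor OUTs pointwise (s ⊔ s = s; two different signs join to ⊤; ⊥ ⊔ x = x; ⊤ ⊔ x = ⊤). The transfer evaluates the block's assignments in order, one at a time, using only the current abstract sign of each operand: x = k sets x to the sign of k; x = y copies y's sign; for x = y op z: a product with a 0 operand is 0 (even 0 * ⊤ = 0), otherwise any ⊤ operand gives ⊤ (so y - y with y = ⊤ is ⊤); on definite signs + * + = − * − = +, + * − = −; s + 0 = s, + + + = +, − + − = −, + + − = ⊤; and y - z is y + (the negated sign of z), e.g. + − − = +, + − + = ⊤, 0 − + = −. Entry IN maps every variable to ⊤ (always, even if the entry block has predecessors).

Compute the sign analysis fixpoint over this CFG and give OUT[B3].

Answer: {a: ⊤, b: ⊤, c: +, d: +, e: ⊤, f: -}

Trace:
Fixpoint table:
  B0:   IN=(all ⊤)   OUT=(all ⊤)
  B1:   IN=(all ⊤)   OUT={f:+; rest ⊤}
  B2:   IN={f:+; rest ⊤}   OUT={c:+, d:+, f:+; rest ⊤}
  B3:   IN={c:+, d:+, f:+; rest ⊤}   OUT={c:+, d:+, f:-; rest ⊤}
  B4:   IN={c:+, d:+, f:-; rest ⊤}   OUT={a:+, c:+, d:+, f:-; rest ⊤}

Merge at B3: IN[B3] = OUT[B2] = {a: ⊤, b: ⊤, c: +, d: +, e: ⊤, f: +}
Applying B3's transfer function to that IN value gives OUT[B3] (row B3 above).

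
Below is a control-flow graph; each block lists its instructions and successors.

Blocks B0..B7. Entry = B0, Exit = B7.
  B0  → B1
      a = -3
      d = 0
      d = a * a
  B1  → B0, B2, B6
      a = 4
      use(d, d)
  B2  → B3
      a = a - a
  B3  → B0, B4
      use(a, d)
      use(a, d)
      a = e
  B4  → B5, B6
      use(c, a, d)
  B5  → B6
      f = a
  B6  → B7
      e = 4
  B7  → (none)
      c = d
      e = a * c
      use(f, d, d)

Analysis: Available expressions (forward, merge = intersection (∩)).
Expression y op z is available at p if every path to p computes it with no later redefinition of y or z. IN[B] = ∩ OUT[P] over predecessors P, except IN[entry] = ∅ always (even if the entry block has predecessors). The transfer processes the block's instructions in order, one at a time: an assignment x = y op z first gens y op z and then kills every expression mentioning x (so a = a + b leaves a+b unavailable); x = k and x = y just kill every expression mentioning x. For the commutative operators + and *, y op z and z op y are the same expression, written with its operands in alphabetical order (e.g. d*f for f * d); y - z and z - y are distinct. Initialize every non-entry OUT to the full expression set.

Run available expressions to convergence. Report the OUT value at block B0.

Answer: {a*a}

Derivation:
Converged values:
  B0:  IN={}  OUT={a*a}
  B1:  IN={a*a}  OUT={}
  B2:  IN={}  OUT={}
  B3:  IN={}  OUT={}
  B4:  IN={}  OUT={}
  B5:  IN={}  OUT={}
  B6:  IN={}  OUT={}
  B7:  IN={}  OUT={a*c}

Merge at B0 (entry node, so the boundary value {} is joined with the incoming edge(s)): IN[B0] = {} ∩ OUT[B1] ∩ OUT[B3] = {}
Applying B0's transfer function to that IN value gives OUT[B0] (row B0 above).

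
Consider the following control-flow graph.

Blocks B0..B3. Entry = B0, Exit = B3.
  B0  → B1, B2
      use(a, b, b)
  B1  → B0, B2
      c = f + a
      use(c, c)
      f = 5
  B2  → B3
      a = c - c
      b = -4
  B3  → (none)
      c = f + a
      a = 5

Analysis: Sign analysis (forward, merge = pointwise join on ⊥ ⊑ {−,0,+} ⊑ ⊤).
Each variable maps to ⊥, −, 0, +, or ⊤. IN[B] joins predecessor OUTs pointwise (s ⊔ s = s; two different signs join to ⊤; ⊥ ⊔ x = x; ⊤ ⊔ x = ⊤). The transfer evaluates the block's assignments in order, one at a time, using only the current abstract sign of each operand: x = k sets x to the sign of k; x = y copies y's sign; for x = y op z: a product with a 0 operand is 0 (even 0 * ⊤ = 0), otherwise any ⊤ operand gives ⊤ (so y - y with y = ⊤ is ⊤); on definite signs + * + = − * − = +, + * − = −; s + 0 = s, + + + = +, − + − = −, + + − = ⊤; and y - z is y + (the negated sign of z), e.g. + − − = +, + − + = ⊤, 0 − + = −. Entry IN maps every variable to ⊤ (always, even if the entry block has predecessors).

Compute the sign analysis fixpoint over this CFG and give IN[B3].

Fixpoint table:
  B0: | IN=(all ⊤) | OUT=(all ⊤)
  B1: | IN=(all ⊤) | OUT={f:+; rest ⊤}
  B2: | IN=(all ⊤) | OUT={b:-; rest ⊤}
  B3: | IN={b:-; rest ⊤} | OUT={a:+, b:-; rest ⊤}

Merge at B3: IN[B3] = OUT[B2] = {a: ⊤, b: -, c: ⊤, d: ⊤, e: ⊤, f: ⊤}

Answer: {a: ⊤, b: -, c: ⊤, d: ⊤, e: ⊤, f: ⊤}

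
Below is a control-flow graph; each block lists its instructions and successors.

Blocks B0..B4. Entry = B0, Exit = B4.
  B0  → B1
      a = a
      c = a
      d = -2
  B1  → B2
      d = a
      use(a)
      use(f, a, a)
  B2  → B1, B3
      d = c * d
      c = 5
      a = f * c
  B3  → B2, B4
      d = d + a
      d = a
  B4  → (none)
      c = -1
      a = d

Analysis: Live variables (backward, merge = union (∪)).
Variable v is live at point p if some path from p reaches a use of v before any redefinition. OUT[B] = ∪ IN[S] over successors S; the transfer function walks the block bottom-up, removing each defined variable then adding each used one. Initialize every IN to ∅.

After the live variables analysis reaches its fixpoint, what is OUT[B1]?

Answer: {c, d, f}

Derivation:
Fixpoint table:
  B0: | IN={a, f} | OUT={a, c, f}
  B1: | IN={a, c, f} | OUT={c, d, f}
  B2: | IN={c, d, f} | OUT={a, c, d, f}
  B3: | IN={a, c, d, f} | OUT={c, d, f}
  B4: | IN={d} | OUT={}

Merge at B1: OUT[B1] = IN[B2] = {c, d, f}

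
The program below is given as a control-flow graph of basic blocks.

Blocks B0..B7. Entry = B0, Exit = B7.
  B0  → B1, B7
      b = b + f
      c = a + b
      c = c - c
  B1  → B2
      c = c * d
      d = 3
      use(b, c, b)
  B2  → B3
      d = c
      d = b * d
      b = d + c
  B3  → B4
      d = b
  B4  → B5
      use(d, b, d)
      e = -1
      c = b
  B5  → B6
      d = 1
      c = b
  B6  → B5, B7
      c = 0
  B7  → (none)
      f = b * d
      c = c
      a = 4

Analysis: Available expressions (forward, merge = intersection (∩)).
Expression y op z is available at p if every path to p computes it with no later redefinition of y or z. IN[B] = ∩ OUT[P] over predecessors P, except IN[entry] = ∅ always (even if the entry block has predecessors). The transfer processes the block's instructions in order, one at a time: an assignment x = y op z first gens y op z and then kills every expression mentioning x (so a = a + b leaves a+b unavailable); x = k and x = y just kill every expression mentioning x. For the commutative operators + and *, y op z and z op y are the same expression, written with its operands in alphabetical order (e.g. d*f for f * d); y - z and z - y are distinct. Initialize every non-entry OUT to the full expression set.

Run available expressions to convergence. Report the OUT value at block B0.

Answer: {a+b}

Derivation:
Converged values:
  B0:  IN={}  OUT={a+b}
  B1:  IN={a+b}  OUT={a+b}
  B2:  IN={a+b}  OUT={c+d}
  B3:  IN={c+d}  OUT={}
  B4:  IN={}  OUT={}
  B5:  IN={}  OUT={}
  B6:  IN={}  OUT={}
  B7:  IN={}  OUT={b*d}

B0 is the boundary node: IN[B0] = {}
Applying B0's transfer function to that IN value gives OUT[B0] (row B0 above).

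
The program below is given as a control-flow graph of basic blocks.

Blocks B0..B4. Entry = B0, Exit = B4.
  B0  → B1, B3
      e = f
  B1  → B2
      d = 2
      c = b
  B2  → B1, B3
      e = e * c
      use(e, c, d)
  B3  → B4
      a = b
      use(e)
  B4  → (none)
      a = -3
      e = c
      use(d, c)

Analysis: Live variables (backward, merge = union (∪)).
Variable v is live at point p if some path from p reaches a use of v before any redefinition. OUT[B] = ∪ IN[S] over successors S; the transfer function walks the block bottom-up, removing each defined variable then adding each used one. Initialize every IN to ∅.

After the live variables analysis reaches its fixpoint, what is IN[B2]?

Answer: {b, c, d, e}

Trace:
Fixpoint table:
  B0:   IN={b, c, d, f}   OUT={b, c, d, e}
  B1:   IN={b, e}   OUT={b, c, d, e}
  B2:   IN={b, c, d, e}   OUT={b, c, d, e}
  B3:   IN={b, c, d, e}   OUT={c, d}
  B4:   IN={c, d}   OUT={}

Merge at B2: OUT[B2] = IN[B1] ⊔ IN[B3] = {b, c, d, e}
Applying B2's transfer function to that OUT value gives IN[B2] (row B2 above).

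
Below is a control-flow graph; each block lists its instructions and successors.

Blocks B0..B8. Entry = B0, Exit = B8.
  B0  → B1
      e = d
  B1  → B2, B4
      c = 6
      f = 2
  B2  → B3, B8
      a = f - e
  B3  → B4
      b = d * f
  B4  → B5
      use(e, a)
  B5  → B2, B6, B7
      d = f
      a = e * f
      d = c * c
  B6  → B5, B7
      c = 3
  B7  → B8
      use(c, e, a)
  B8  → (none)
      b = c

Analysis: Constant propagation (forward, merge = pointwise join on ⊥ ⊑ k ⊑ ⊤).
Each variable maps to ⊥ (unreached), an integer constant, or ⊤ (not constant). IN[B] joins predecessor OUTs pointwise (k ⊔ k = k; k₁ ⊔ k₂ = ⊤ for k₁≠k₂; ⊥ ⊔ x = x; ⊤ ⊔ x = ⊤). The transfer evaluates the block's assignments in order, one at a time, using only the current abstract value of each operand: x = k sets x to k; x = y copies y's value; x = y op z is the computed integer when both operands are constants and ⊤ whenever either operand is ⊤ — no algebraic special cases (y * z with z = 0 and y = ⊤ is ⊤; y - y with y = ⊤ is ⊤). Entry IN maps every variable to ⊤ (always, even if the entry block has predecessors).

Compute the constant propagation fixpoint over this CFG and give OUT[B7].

Per-block solution:
  B0:  IN=(all ⊤)  OUT=(all ⊤)
  B1:  IN=(all ⊤)  OUT={c:6, f:2; rest ⊤}
  B2:  IN={f:2; rest ⊤}  OUT={f:2; rest ⊤}
  B3:  IN={f:2; rest ⊤}  OUT={f:2; rest ⊤}
  B4:  IN={f:2; rest ⊤}  OUT={f:2; rest ⊤}
  B5:  IN={f:2; rest ⊤}  OUT={f:2; rest ⊤}
  B6:  IN={f:2; rest ⊤}  OUT={c:3, f:2; rest ⊤}
  B7:  IN={f:2; rest ⊤}  OUT={f:2; rest ⊤}
  B8:  IN={f:2; rest ⊤}  OUT={f:2; rest ⊤}

Merge at B7: IN[B7] = OUT[B5] ⊔ OUT[B6] = {a: ⊤, b: ⊤, c: ⊤, d: ⊤, e: ⊤, f: 2}
Applying B7's transfer function to that IN value gives OUT[B7] (row B7 above).

Answer: {a: ⊤, b: ⊤, c: ⊤, d: ⊤, e: ⊤, f: 2}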